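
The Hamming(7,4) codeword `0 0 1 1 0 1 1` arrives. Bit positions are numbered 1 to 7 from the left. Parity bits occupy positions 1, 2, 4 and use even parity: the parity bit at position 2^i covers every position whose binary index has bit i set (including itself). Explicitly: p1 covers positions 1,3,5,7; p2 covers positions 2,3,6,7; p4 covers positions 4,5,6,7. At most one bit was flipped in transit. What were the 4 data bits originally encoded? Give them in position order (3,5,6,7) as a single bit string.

1001

s1: b1⊕b3⊕b5⊕b7 = 0⊕1⊕0⊕1 = 0
s2: b2⊕b3⊕b6⊕b7 = 0⊕1⊕1⊕1 = 1
s4: b4⊕b5⊕b6⊕b7 = 1⊕0⊕1⊕1 = 1
Syndrome (s4...s1) = 110 → position 6.
Flip bit 6: corrected codeword = 0011001
Data bits at positions 3,5,6,7: 1001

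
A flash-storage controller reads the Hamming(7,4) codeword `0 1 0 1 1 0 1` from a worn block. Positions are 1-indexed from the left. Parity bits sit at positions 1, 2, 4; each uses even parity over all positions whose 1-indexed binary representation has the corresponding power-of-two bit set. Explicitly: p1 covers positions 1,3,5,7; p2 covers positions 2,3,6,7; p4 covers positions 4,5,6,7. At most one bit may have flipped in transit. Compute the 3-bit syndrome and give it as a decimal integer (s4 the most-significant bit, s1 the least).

s1: b1⊕b3⊕b5⊕b7 = 0⊕0⊕1⊕1 = 0
s2: b2⊕b3⊕b6⊕b7 = 1⊕0⊕0⊕1 = 0
s4: b4⊕b5⊕b6⊕b7 = 1⊕1⊕0⊕1 = 1
Syndrome (s4...s1) = 100 → position 4.

4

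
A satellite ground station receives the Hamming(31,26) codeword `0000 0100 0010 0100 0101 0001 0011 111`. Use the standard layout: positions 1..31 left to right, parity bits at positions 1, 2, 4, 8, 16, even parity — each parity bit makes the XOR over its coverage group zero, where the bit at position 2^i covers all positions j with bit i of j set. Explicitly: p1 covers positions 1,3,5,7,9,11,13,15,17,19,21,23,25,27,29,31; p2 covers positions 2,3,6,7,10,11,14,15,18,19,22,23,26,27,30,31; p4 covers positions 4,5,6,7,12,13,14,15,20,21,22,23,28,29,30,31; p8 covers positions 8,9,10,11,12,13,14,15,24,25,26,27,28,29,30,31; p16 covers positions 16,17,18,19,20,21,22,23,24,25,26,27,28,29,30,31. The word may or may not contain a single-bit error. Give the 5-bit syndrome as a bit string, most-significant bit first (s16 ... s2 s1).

00110

s1: b1⊕b3⊕b5⊕b7⊕b9⊕b11⊕b13⊕b15⊕b17⊕b19⊕b21⊕b23⊕b25⊕b27⊕b29⊕b31 = 0⊕0⊕0⊕0⊕0⊕1⊕0⊕0⊕0⊕0⊕0⊕0⊕0⊕1⊕1⊕1 = 0
s2: b2⊕b3⊕b6⊕b7⊕b10⊕b11⊕b14⊕b15⊕b18⊕b19⊕b22⊕b23⊕b26⊕b27⊕b30⊕b31 = 0⊕0⊕1⊕0⊕0⊕1⊕1⊕0⊕1⊕0⊕0⊕0⊕0⊕1⊕1⊕1 = 1
s4: b4⊕b5⊕b6⊕b7⊕b12⊕b13⊕b14⊕b15⊕b20⊕b21⊕b22⊕b23⊕b28⊕b29⊕b30⊕b31 = 0⊕0⊕1⊕0⊕0⊕0⊕1⊕0⊕1⊕0⊕0⊕0⊕1⊕1⊕1⊕1 = 1
s8: b8⊕b9⊕b10⊕b11⊕b12⊕b13⊕b14⊕b15⊕b24⊕b25⊕b26⊕b27⊕b28⊕b29⊕b30⊕b31 = 0⊕0⊕0⊕1⊕0⊕0⊕1⊕0⊕1⊕0⊕0⊕1⊕1⊕1⊕1⊕1 = 0
s16: b16⊕b17⊕b18⊕b19⊕b20⊕b21⊕b22⊕b23⊕b24⊕b25⊕b26⊕b27⊕b28⊕b29⊕b30⊕b31 = 0⊕0⊕1⊕0⊕1⊕0⊕0⊕0⊕1⊕0⊕0⊕1⊕1⊕1⊕1⊕1 = 0
Syndrome (s16...s1) = 00110 → position 6.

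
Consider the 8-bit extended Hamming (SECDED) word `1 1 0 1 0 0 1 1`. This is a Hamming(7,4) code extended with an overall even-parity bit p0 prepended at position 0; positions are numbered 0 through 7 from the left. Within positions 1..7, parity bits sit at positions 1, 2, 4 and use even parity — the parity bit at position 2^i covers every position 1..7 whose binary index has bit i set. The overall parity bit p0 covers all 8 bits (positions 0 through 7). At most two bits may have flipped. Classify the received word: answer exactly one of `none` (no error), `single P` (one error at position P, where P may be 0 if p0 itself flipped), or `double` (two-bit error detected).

single 3

s1: b1⊕b3⊕b5⊕b7 = 1⊕1⊕0⊕1 = 1
s2: b2⊕b3⊕b6⊕b7 = 0⊕1⊕1⊕1 = 1
s4: b4⊕b5⊕b6⊕b7 = 0⊕0⊕1⊕1 = 0
Syndrome (s4...s1) = 011 → position 3.
Overall parity (XOR of all 8 bits, including p0): 1⊕1⊕0⊕1⊕0⊕0⊕1⊕1 = 1
Overall=1, syndrome position=3 → single-bit error at position 3.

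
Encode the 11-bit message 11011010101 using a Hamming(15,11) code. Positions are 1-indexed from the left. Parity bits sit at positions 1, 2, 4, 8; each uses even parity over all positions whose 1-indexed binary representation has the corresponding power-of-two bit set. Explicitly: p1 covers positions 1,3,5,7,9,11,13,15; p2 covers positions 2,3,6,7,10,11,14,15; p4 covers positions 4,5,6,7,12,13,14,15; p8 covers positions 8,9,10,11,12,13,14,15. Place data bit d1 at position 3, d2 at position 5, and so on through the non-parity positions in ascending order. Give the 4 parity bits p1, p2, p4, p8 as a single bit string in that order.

Place data bits at non-power-of-two positions: b3=1, b5=1, b6=0, b7=1, b9=1, b10=0, b11=1, b12=0, b13=1, b14=0, b15=1.
p1 = XOR of data positions {3,5,7,9,11,13,15} = 1⊕1⊕1⊕1⊕1⊕1⊕1 = 1
p2 = XOR of data positions {3,6,7,10,11,14,15} = 1⊕0⊕1⊕0⊕1⊕0⊕1 = 0
p4 = XOR of data positions {5,6,7,12,13,14,15} = 1⊕0⊕1⊕0⊕1⊕0⊕1 = 0
p8 = XOR of data positions {9,10,11,12,13,14,15} = 1⊕0⊕1⊕0⊕1⊕0⊕1 = 0
Parity bits p1,p2,p4,p8 = 1000

1000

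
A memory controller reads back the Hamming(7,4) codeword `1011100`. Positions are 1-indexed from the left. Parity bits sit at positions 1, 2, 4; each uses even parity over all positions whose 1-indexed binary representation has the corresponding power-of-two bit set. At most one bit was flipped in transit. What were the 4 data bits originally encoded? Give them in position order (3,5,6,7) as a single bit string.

0100

s1: b1⊕b3⊕b5⊕b7 = 1⊕1⊕1⊕0 = 1
s2: b2⊕b3⊕b6⊕b7 = 0⊕1⊕0⊕0 = 1
s4: b4⊕b5⊕b6⊕b7 = 1⊕1⊕0⊕0 = 0
Syndrome (s4...s1) = 011 → position 3.
Flip bit 3: corrected codeword = 1001100
Data bits at positions 3,5,6,7: 0100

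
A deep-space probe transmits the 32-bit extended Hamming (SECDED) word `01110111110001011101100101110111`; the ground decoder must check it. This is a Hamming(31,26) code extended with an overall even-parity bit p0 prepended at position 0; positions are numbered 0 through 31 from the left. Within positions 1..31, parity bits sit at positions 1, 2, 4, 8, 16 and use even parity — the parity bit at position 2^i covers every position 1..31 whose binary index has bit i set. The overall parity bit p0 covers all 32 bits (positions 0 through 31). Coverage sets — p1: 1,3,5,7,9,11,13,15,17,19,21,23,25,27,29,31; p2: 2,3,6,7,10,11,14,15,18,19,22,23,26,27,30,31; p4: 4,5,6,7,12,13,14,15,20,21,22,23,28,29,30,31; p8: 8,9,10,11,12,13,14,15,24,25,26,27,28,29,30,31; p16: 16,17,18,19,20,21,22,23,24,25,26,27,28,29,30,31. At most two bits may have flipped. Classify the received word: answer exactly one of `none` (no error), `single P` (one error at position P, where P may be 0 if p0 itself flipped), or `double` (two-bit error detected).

s1: b1⊕b3⊕b5⊕b7⊕b9⊕b11⊕b13⊕b15⊕b17⊕b19⊕b21⊕b23⊕b25⊕b27⊕b29⊕b31 = 1⊕1⊕1⊕1⊕1⊕0⊕1⊕1⊕1⊕1⊕0⊕1⊕1⊕1⊕1⊕1 = 0
s2: b2⊕b3⊕b6⊕b7⊕b10⊕b11⊕b14⊕b15⊕b18⊕b19⊕b22⊕b23⊕b26⊕b27⊕b30⊕b31 = 1⊕1⊕1⊕1⊕0⊕0⊕0⊕1⊕0⊕1⊕0⊕1⊕1⊕1⊕1⊕1 = 1
s4: b4⊕b5⊕b6⊕b7⊕b12⊕b13⊕b14⊕b15⊕b20⊕b21⊕b22⊕b23⊕b28⊕b29⊕b30⊕b31 = 0⊕1⊕1⊕1⊕0⊕1⊕0⊕1⊕1⊕0⊕0⊕1⊕0⊕1⊕1⊕1 = 0
s8: b8⊕b9⊕b10⊕b11⊕b12⊕b13⊕b14⊕b15⊕b24⊕b25⊕b26⊕b27⊕b28⊕b29⊕b30⊕b31 = 1⊕1⊕0⊕0⊕0⊕1⊕0⊕1⊕0⊕1⊕1⊕1⊕0⊕1⊕1⊕1 = 0
s16: b16⊕b17⊕b18⊕b19⊕b20⊕b21⊕b22⊕b23⊕b24⊕b25⊕b26⊕b27⊕b28⊕b29⊕b30⊕b31 = 1⊕1⊕0⊕1⊕1⊕0⊕0⊕1⊕0⊕1⊕1⊕1⊕0⊕1⊕1⊕1 = 1
Syndrome (s16...s1) = 10010 → position 18.
Overall parity (XOR of all 32 bits, including p0): 0⊕1⊕1⊕1⊕0⊕1⊕1⊕1⊕1⊕1⊕0⊕0⊕0⊕1⊕0⊕1⊕1⊕1⊕0⊕1⊕1⊕0⊕0⊕1⊕0⊕1⊕1⊕1⊕0⊕1⊕1⊕1 = 1
Overall=1, syndrome position=18 → single-bit error at position 18.

single 18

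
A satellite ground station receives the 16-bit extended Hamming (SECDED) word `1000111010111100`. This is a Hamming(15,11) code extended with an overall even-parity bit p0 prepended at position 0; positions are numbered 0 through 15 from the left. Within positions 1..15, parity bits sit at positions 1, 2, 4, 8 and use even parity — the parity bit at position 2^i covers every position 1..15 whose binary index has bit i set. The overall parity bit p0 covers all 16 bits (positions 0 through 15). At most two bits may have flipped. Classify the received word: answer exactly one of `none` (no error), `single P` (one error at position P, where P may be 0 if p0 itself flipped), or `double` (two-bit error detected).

s1: b1⊕b3⊕b5⊕b7⊕b9⊕b11⊕b13⊕b15 = 0⊕0⊕1⊕0⊕0⊕1⊕1⊕0 = 1
s2: b2⊕b3⊕b6⊕b7⊕b10⊕b11⊕b14⊕b15 = 0⊕0⊕1⊕0⊕1⊕1⊕0⊕0 = 1
s4: b4⊕b5⊕b6⊕b7⊕b12⊕b13⊕b14⊕b15 = 1⊕1⊕1⊕0⊕1⊕1⊕0⊕0 = 1
s8: b8⊕b9⊕b10⊕b11⊕b12⊕b13⊕b14⊕b15 = 1⊕0⊕1⊕1⊕1⊕1⊕0⊕0 = 1
Syndrome (s8...s1) = 1111 → position 15.
Overall parity (XOR of all 16 bits, including p0): 1⊕0⊕0⊕0⊕1⊕1⊕1⊕0⊕1⊕0⊕1⊕1⊕1⊕1⊕0⊕0 = 1
Overall=1, syndrome position=15 → single-bit error at position 15.

single 15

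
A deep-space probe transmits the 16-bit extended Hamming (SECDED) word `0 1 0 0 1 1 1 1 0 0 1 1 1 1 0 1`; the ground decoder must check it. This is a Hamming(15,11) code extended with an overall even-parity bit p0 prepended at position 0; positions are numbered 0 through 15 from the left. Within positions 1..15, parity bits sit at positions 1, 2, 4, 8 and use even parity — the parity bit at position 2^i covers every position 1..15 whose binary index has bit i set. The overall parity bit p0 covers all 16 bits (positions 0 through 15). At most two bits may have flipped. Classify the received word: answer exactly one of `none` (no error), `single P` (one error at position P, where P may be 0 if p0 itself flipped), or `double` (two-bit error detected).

double

s1: b1⊕b3⊕b5⊕b7⊕b9⊕b11⊕b13⊕b15 = 1⊕0⊕1⊕1⊕0⊕1⊕1⊕1 = 0
s2: b2⊕b3⊕b6⊕b7⊕b10⊕b11⊕b14⊕b15 = 0⊕0⊕1⊕1⊕1⊕1⊕0⊕1 = 1
s4: b4⊕b5⊕b6⊕b7⊕b12⊕b13⊕b14⊕b15 = 1⊕1⊕1⊕1⊕1⊕1⊕0⊕1 = 1
s8: b8⊕b9⊕b10⊕b11⊕b12⊕b13⊕b14⊕b15 = 0⊕0⊕1⊕1⊕1⊕1⊕0⊕1 = 1
Syndrome (s8...s1) = 1110 → position 14.
Overall parity (XOR of all 16 bits, including p0): 0⊕1⊕0⊕0⊕1⊕1⊕1⊕1⊕0⊕0⊕1⊕1⊕1⊕1⊕0⊕1 = 0
Overall=0, syndrome position=14 → double-bit error detected (uncorrectable).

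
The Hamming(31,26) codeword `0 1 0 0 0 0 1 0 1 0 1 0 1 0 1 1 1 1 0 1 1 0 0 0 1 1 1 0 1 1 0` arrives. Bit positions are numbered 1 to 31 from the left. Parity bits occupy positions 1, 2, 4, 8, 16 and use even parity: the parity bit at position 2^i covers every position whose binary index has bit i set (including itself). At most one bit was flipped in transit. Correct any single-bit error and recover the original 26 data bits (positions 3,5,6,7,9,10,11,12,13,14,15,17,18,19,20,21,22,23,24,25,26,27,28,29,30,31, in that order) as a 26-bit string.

00011011101110110001110110

s1: b1⊕b3⊕b5⊕b7⊕b9⊕b11⊕b13⊕b15⊕b17⊕b19⊕b21⊕b23⊕b25⊕b27⊕b29⊕b31 = 0⊕0⊕0⊕1⊕1⊕1⊕1⊕1⊕1⊕0⊕1⊕0⊕1⊕1⊕1⊕0 = 0
s2: b2⊕b3⊕b6⊕b7⊕b10⊕b11⊕b14⊕b15⊕b18⊕b19⊕b22⊕b23⊕b26⊕b27⊕b30⊕b31 = 1⊕0⊕0⊕1⊕0⊕1⊕0⊕1⊕1⊕0⊕0⊕0⊕1⊕1⊕1⊕0 = 0
s4: b4⊕b5⊕b6⊕b7⊕b12⊕b13⊕b14⊕b15⊕b20⊕b21⊕b22⊕b23⊕b28⊕b29⊕b30⊕b31 = 0⊕0⊕0⊕1⊕0⊕1⊕0⊕1⊕1⊕1⊕0⊕0⊕0⊕1⊕1⊕0 = 1
s8: b8⊕b9⊕b10⊕b11⊕b12⊕b13⊕b14⊕b15⊕b24⊕b25⊕b26⊕b27⊕b28⊕b29⊕b30⊕b31 = 0⊕1⊕0⊕1⊕0⊕1⊕0⊕1⊕0⊕1⊕1⊕1⊕0⊕1⊕1⊕0 = 1
s16: b16⊕b17⊕b18⊕b19⊕b20⊕b21⊕b22⊕b23⊕b24⊕b25⊕b26⊕b27⊕b28⊕b29⊕b30⊕b31 = 1⊕1⊕1⊕0⊕1⊕1⊕0⊕0⊕0⊕1⊕1⊕1⊕0⊕1⊕1⊕0 = 0
Syndrome (s16...s1) = 01100 → position 12.
Flip bit 12: corrected codeword = 0100001010111011110110001110110
Data bits at positions 3,5,6,7,9,10,11,12,13,14,15,17,18,19,20,21,22,23,24,25,26,27,28,29,30,31: 00011011101110110001110110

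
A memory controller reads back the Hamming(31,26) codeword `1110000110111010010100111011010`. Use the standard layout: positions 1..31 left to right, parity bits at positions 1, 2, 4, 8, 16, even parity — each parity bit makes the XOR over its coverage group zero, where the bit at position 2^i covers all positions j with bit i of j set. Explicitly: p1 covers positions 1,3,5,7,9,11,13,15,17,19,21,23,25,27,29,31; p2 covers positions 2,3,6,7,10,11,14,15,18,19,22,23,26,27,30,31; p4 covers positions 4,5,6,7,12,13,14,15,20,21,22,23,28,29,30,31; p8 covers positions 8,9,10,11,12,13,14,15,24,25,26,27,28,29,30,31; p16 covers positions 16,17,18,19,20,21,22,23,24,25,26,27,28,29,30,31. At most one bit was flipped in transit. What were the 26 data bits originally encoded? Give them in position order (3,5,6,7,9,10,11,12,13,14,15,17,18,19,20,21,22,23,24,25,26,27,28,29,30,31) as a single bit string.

10001011001010100111011010

s1: b1⊕b3⊕b5⊕b7⊕b9⊕b11⊕b13⊕b15⊕b17⊕b19⊕b21⊕b23⊕b25⊕b27⊕b29⊕b31 = 1⊕1⊕0⊕0⊕1⊕1⊕1⊕1⊕0⊕0⊕0⊕1⊕1⊕1⊕0⊕0 = 1
s2: b2⊕b3⊕b6⊕b7⊕b10⊕b11⊕b14⊕b15⊕b18⊕b19⊕b22⊕b23⊕b26⊕b27⊕b30⊕b31 = 1⊕1⊕0⊕0⊕0⊕1⊕0⊕1⊕1⊕0⊕0⊕1⊕0⊕1⊕1⊕0 = 0
s4: b4⊕b5⊕b6⊕b7⊕b12⊕b13⊕b14⊕b15⊕b20⊕b21⊕b22⊕b23⊕b28⊕b29⊕b30⊕b31 = 0⊕0⊕0⊕0⊕1⊕1⊕0⊕1⊕1⊕0⊕0⊕1⊕1⊕0⊕1⊕0 = 1
s8: b8⊕b9⊕b10⊕b11⊕b12⊕b13⊕b14⊕b15⊕b24⊕b25⊕b26⊕b27⊕b28⊕b29⊕b30⊕b31 = 1⊕1⊕0⊕1⊕1⊕1⊕0⊕1⊕1⊕1⊕0⊕1⊕1⊕0⊕1⊕0 = 1
s16: b16⊕b17⊕b18⊕b19⊕b20⊕b21⊕b22⊕b23⊕b24⊕b25⊕b26⊕b27⊕b28⊕b29⊕b30⊕b31 = 0⊕0⊕1⊕0⊕1⊕0⊕0⊕1⊕1⊕1⊕0⊕1⊕1⊕0⊕1⊕0 = 0
Syndrome (s16...s1) = 01101 → position 13.
Flip bit 13: corrected codeword = 1110000110110010010100111011010
Data bits at positions 3,5,6,7,9,10,11,12,13,14,15,17,18,19,20,21,22,23,24,25,26,27,28,29,30,31: 10001011001010100111011010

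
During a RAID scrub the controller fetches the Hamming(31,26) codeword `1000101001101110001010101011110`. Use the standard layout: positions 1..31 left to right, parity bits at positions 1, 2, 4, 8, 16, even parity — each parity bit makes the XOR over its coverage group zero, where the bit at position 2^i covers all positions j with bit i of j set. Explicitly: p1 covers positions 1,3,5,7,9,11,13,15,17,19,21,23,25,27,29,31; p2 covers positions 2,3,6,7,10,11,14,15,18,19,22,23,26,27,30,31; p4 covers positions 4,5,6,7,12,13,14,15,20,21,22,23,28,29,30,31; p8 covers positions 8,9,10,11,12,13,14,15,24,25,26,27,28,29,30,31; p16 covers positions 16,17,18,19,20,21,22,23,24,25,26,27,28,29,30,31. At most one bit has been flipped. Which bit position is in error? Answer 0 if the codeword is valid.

s1: b1⊕b3⊕b5⊕b7⊕b9⊕b11⊕b13⊕b15⊕b17⊕b19⊕b21⊕b23⊕b25⊕b27⊕b29⊕b31 = 1⊕0⊕1⊕1⊕0⊕1⊕1⊕1⊕0⊕1⊕1⊕1⊕1⊕1⊕1⊕0 = 0
s2: b2⊕b3⊕b6⊕b7⊕b10⊕b11⊕b14⊕b15⊕b18⊕b19⊕b22⊕b23⊕b26⊕b27⊕b30⊕b31 = 0⊕0⊕0⊕1⊕1⊕1⊕1⊕1⊕0⊕1⊕0⊕1⊕0⊕1⊕1⊕0 = 1
s4: b4⊕b5⊕b6⊕b7⊕b12⊕b13⊕b14⊕b15⊕b20⊕b21⊕b22⊕b23⊕b28⊕b29⊕b30⊕b31 = 0⊕1⊕0⊕1⊕0⊕1⊕1⊕1⊕0⊕1⊕0⊕1⊕1⊕1⊕1⊕0 = 0
s8: b8⊕b9⊕b10⊕b11⊕b12⊕b13⊕b14⊕b15⊕b24⊕b25⊕b26⊕b27⊕b28⊕b29⊕b30⊕b31 = 0⊕0⊕1⊕1⊕0⊕1⊕1⊕1⊕0⊕1⊕0⊕1⊕1⊕1⊕1⊕0 = 0
s16: b16⊕b17⊕b18⊕b19⊕b20⊕b21⊕b22⊕b23⊕b24⊕b25⊕b26⊕b27⊕b28⊕b29⊕b30⊕b31 = 0⊕0⊕0⊕1⊕0⊕1⊕0⊕1⊕0⊕1⊕0⊕1⊕1⊕1⊕1⊕0 = 0
Syndrome (s16...s1) = 00010 → position 2.

2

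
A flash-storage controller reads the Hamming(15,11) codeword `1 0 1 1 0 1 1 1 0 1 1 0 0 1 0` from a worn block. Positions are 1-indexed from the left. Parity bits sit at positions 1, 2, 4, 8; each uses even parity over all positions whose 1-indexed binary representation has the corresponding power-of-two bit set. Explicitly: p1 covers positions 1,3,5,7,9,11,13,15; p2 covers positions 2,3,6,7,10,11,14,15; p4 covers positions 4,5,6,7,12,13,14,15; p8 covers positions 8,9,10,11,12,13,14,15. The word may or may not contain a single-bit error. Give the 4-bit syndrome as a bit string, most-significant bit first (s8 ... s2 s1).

0000

s1: b1⊕b3⊕b5⊕b7⊕b9⊕b11⊕b13⊕b15 = 1⊕1⊕0⊕1⊕0⊕1⊕0⊕0 = 0
s2: b2⊕b3⊕b6⊕b7⊕b10⊕b11⊕b14⊕b15 = 0⊕1⊕1⊕1⊕1⊕1⊕1⊕0 = 0
s4: b4⊕b5⊕b6⊕b7⊕b12⊕b13⊕b14⊕b15 = 1⊕0⊕1⊕1⊕0⊕0⊕1⊕0 = 0
s8: b8⊕b9⊕b10⊕b11⊕b12⊕b13⊕b14⊕b15 = 1⊕0⊕1⊕1⊕0⊕0⊕1⊕0 = 0
Syndrome (s8...s1) = 0000 → position 0 (no error).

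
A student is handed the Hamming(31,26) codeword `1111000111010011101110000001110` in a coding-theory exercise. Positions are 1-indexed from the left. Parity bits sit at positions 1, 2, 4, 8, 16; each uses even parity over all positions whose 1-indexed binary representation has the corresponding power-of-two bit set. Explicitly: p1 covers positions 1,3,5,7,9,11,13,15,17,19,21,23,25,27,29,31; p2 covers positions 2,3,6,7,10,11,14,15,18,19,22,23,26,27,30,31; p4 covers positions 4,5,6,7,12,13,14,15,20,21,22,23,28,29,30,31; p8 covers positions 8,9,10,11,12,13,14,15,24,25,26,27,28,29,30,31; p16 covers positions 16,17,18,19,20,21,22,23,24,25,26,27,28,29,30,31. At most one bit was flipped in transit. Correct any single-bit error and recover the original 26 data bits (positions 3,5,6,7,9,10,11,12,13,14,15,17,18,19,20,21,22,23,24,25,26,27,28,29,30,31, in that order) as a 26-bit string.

10001101001101110000001110

s1: b1⊕b3⊕b5⊕b7⊕b9⊕b11⊕b13⊕b15⊕b17⊕b19⊕b21⊕b23⊕b25⊕b27⊕b29⊕b31 = 1⊕1⊕0⊕0⊕1⊕0⊕0⊕1⊕1⊕1⊕1⊕0⊕0⊕0⊕1⊕0 = 0
s2: b2⊕b3⊕b6⊕b7⊕b10⊕b11⊕b14⊕b15⊕b18⊕b19⊕b22⊕b23⊕b26⊕b27⊕b30⊕b31 = 1⊕1⊕0⊕0⊕1⊕0⊕0⊕1⊕0⊕1⊕0⊕0⊕0⊕0⊕1⊕0 = 0
s4: b4⊕b5⊕b6⊕b7⊕b12⊕b13⊕b14⊕b15⊕b20⊕b21⊕b22⊕b23⊕b28⊕b29⊕b30⊕b31 = 1⊕0⊕0⊕0⊕1⊕0⊕0⊕1⊕1⊕1⊕0⊕0⊕1⊕1⊕1⊕0 = 0
s8: b8⊕b9⊕b10⊕b11⊕b12⊕b13⊕b14⊕b15⊕b24⊕b25⊕b26⊕b27⊕b28⊕b29⊕b30⊕b31 = 1⊕1⊕1⊕0⊕1⊕0⊕0⊕1⊕0⊕0⊕0⊕0⊕1⊕1⊕1⊕0 = 0
s16: b16⊕b17⊕b18⊕b19⊕b20⊕b21⊕b22⊕b23⊕b24⊕b25⊕b26⊕b27⊕b28⊕b29⊕b30⊕b31 = 1⊕1⊕0⊕1⊕1⊕1⊕0⊕0⊕0⊕0⊕0⊕0⊕1⊕1⊕1⊕0 = 0
Syndrome (s16...s1) = 00000 → position 0 (no error).
No correction needed.
Data bits at positions 3,5,6,7,9,10,11,12,13,14,15,17,18,19,20,21,22,23,24,25,26,27,28,29,30,31: 10001101001101110000001110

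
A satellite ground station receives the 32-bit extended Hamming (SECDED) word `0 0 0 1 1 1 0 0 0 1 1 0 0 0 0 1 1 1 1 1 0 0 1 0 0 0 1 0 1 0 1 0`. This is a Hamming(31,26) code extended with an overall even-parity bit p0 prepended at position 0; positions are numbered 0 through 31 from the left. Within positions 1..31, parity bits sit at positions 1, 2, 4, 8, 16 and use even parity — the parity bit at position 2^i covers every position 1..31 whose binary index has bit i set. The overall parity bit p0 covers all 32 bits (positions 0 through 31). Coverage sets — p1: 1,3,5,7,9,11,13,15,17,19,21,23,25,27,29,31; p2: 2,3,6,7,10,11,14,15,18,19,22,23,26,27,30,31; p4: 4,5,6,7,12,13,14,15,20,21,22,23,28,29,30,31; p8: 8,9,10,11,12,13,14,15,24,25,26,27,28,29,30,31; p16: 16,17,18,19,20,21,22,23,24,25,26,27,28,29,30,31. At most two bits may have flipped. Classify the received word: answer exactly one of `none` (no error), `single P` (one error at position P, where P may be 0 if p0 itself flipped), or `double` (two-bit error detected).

s1: b1⊕b3⊕b5⊕b7⊕b9⊕b11⊕b13⊕b15⊕b17⊕b19⊕b21⊕b23⊕b25⊕b27⊕b29⊕b31 = 0⊕1⊕1⊕0⊕1⊕0⊕0⊕1⊕1⊕1⊕0⊕0⊕0⊕0⊕0⊕0 = 0
s2: b2⊕b3⊕b6⊕b7⊕b10⊕b11⊕b14⊕b15⊕b18⊕b19⊕b22⊕b23⊕b26⊕b27⊕b30⊕b31 = 0⊕1⊕0⊕0⊕1⊕0⊕0⊕1⊕1⊕1⊕1⊕0⊕1⊕0⊕1⊕0 = 0
s4: b4⊕b5⊕b6⊕b7⊕b12⊕b13⊕b14⊕b15⊕b20⊕b21⊕b22⊕b23⊕b28⊕b29⊕b30⊕b31 = 1⊕1⊕0⊕0⊕0⊕0⊕0⊕1⊕0⊕0⊕1⊕0⊕1⊕0⊕1⊕0 = 0
s8: b8⊕b9⊕b10⊕b11⊕b12⊕b13⊕b14⊕b15⊕b24⊕b25⊕b26⊕b27⊕b28⊕b29⊕b30⊕b31 = 0⊕1⊕1⊕0⊕0⊕0⊕0⊕1⊕0⊕0⊕1⊕0⊕1⊕0⊕1⊕0 = 0
s16: b16⊕b17⊕b18⊕b19⊕b20⊕b21⊕b22⊕b23⊕b24⊕b25⊕b26⊕b27⊕b28⊕b29⊕b30⊕b31 = 1⊕1⊕1⊕1⊕0⊕0⊕1⊕0⊕0⊕0⊕1⊕0⊕1⊕0⊕1⊕0 = 0
Syndrome (s16...s1) = 00000 → position 0 (no error).
Overall parity (XOR of all 32 bits, including p0): 0⊕0⊕0⊕1⊕1⊕1⊕0⊕0⊕0⊕1⊕1⊕0⊕0⊕0⊕0⊕1⊕1⊕1⊕1⊕1⊕0⊕0⊕1⊕0⊕0⊕0⊕1⊕0⊕1⊕0⊕1⊕0 = 0
Overall=0, syndrome position=0 → no error.

none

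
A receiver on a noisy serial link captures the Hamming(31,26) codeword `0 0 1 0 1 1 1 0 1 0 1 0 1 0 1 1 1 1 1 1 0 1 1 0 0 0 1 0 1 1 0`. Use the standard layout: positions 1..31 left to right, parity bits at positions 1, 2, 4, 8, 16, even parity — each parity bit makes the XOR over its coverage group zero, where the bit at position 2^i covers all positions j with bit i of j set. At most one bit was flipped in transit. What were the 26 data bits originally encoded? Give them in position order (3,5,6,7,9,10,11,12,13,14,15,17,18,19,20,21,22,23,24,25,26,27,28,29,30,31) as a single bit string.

11111110101111101100010110

s1: b1⊕b3⊕b5⊕b7⊕b9⊕b11⊕b13⊕b15⊕b17⊕b19⊕b21⊕b23⊕b25⊕b27⊕b29⊕b31 = 0⊕1⊕1⊕1⊕1⊕1⊕1⊕1⊕1⊕1⊕0⊕1⊕0⊕1⊕1⊕0 = 0
s2: b2⊕b3⊕b6⊕b7⊕b10⊕b11⊕b14⊕b15⊕b18⊕b19⊕b22⊕b23⊕b26⊕b27⊕b30⊕b31 = 0⊕1⊕1⊕1⊕0⊕1⊕0⊕1⊕1⊕1⊕1⊕1⊕0⊕1⊕1⊕0 = 1
s4: b4⊕b5⊕b6⊕b7⊕b12⊕b13⊕b14⊕b15⊕b20⊕b21⊕b22⊕b23⊕b28⊕b29⊕b30⊕b31 = 0⊕1⊕1⊕1⊕0⊕1⊕0⊕1⊕1⊕0⊕1⊕1⊕0⊕1⊕1⊕0 = 0
s8: b8⊕b9⊕b10⊕b11⊕b12⊕b13⊕b14⊕b15⊕b24⊕b25⊕b26⊕b27⊕b28⊕b29⊕b30⊕b31 = 0⊕1⊕0⊕1⊕0⊕1⊕0⊕1⊕0⊕0⊕0⊕1⊕0⊕1⊕1⊕0 = 1
s16: b16⊕b17⊕b18⊕b19⊕b20⊕b21⊕b22⊕b23⊕b24⊕b25⊕b26⊕b27⊕b28⊕b29⊕b30⊕b31 = 1⊕1⊕1⊕1⊕1⊕0⊕1⊕1⊕0⊕0⊕0⊕1⊕0⊕1⊕1⊕0 = 0
Syndrome (s16...s1) = 01010 → position 10.
Flip bit 10: corrected codeword = 0010111011101011111101100010110
Data bits at positions 3,5,6,7,9,10,11,12,13,14,15,17,18,19,20,21,22,23,24,25,26,27,28,29,30,31: 11111110101111101100010110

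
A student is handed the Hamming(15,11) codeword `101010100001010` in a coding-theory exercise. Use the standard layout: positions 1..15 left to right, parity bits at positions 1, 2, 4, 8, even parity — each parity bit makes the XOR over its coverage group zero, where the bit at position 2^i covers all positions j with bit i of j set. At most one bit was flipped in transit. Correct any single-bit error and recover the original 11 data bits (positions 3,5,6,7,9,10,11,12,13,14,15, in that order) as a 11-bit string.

11010001010

s1: b1⊕b3⊕b5⊕b7⊕b9⊕b11⊕b13⊕b15 = 1⊕1⊕1⊕1⊕0⊕0⊕0⊕0 = 0
s2: b2⊕b3⊕b6⊕b7⊕b10⊕b11⊕b14⊕b15 = 0⊕1⊕0⊕1⊕0⊕0⊕1⊕0 = 1
s4: b4⊕b5⊕b6⊕b7⊕b12⊕b13⊕b14⊕b15 = 0⊕1⊕0⊕1⊕1⊕0⊕1⊕0 = 0
s8: b8⊕b9⊕b10⊕b11⊕b12⊕b13⊕b14⊕b15 = 0⊕0⊕0⊕0⊕1⊕0⊕1⊕0 = 0
Syndrome (s8...s1) = 0010 → position 2.
Flip bit 2: corrected codeword = 111010100001010
Data bits at positions 3,5,6,7,9,10,11,12,13,14,15: 11010001010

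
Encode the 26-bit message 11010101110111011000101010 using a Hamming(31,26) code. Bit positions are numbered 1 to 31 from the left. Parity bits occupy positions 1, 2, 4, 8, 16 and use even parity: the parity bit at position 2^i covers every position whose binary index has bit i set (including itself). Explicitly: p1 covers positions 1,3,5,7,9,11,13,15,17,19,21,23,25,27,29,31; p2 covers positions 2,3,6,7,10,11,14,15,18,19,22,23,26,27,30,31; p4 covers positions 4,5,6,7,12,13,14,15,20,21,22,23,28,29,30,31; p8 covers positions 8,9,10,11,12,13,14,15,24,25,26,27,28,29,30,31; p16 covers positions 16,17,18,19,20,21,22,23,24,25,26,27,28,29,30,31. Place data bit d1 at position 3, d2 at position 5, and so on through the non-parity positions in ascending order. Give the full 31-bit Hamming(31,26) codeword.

1111101101011100111011000101010

Place data bits at non-power-of-two positions: b3=1, b5=1, b6=0, b7=1, b9=0, b10=1, b11=0, b12=1, b13=1, b14=1, b15=0, b17=1, b18=1, b19=1, b20=0, b21=1, b22=1, b23=0, b24=0, b25=0, b26=1, b27=0, b28=1, b29=0, b30=1, b31=0.
p1 = XOR of data positions {3,5,7,9,11,13,15,17,19,21,23,25,27,29,31} = 1⊕1⊕1⊕0⊕0⊕1⊕0⊕1⊕1⊕1⊕0⊕0⊕0⊕0⊕0 = 1
p2 = XOR of data positions {3,6,7,10,11,14,15,18,19,22,23,26,27,30,31} = 1⊕0⊕1⊕1⊕0⊕1⊕0⊕1⊕1⊕1⊕0⊕1⊕0⊕1⊕0 = 1
p4 = XOR of data positions {5,6,7,12,13,14,15,20,21,22,23,28,29,30,31} = 1⊕0⊕1⊕1⊕1⊕1⊕0⊕0⊕1⊕1⊕0⊕1⊕0⊕1⊕0 = 1
p8 = XOR of data positions {9,10,11,12,13,14,15,24,25,26,27,28,29,30,31} = 0⊕1⊕0⊕1⊕1⊕1⊕0⊕0⊕0⊕1⊕0⊕1⊕0⊕1⊕0 = 1
p16 = XOR of data positions {17,18,19,20,21,22,23,24,25,26,27,28,29,30,31} = 1⊕1⊕1⊕0⊕1⊕1⊕0⊕0⊕0⊕1⊕0⊕1⊕0⊕1⊕0 = 0
Codeword b1..b31 = 1111101101011100111011000101010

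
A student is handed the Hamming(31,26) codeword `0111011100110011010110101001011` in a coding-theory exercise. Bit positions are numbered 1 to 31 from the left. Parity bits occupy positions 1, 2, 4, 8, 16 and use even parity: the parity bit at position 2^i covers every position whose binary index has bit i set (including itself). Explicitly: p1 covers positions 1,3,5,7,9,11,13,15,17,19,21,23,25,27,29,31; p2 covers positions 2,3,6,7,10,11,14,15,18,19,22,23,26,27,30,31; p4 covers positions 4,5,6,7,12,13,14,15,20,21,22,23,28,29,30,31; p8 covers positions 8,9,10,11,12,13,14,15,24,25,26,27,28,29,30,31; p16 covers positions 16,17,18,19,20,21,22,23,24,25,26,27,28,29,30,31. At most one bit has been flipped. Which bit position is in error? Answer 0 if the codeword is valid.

s1: b1⊕b3⊕b5⊕b7⊕b9⊕b11⊕b13⊕b15⊕b17⊕b19⊕b21⊕b23⊕b25⊕b27⊕b29⊕b31 = 0⊕1⊕0⊕1⊕0⊕1⊕0⊕1⊕0⊕0⊕1⊕1⊕1⊕0⊕0⊕1 = 0
s2: b2⊕b3⊕b6⊕b7⊕b10⊕b11⊕b14⊕b15⊕b18⊕b19⊕b22⊕b23⊕b26⊕b27⊕b30⊕b31 = 1⊕1⊕1⊕1⊕0⊕1⊕0⊕1⊕1⊕0⊕0⊕1⊕0⊕0⊕1⊕1 = 0
s4: b4⊕b5⊕b6⊕b7⊕b12⊕b13⊕b14⊕b15⊕b20⊕b21⊕b22⊕b23⊕b28⊕b29⊕b30⊕b31 = 1⊕0⊕1⊕1⊕1⊕0⊕0⊕1⊕1⊕1⊕0⊕1⊕1⊕0⊕1⊕1 = 1
s8: b8⊕b9⊕b10⊕b11⊕b12⊕b13⊕b14⊕b15⊕b24⊕b25⊕b26⊕b27⊕b28⊕b29⊕b30⊕b31 = 1⊕0⊕0⊕1⊕1⊕0⊕0⊕1⊕0⊕1⊕0⊕0⊕1⊕0⊕1⊕1 = 0
s16: b16⊕b17⊕b18⊕b19⊕b20⊕b21⊕b22⊕b23⊕b24⊕b25⊕b26⊕b27⊕b28⊕b29⊕b30⊕b31 = 1⊕0⊕1⊕0⊕1⊕1⊕0⊕1⊕0⊕1⊕0⊕0⊕1⊕0⊕1⊕1 = 1
Syndrome (s16...s1) = 10100 → position 20.

20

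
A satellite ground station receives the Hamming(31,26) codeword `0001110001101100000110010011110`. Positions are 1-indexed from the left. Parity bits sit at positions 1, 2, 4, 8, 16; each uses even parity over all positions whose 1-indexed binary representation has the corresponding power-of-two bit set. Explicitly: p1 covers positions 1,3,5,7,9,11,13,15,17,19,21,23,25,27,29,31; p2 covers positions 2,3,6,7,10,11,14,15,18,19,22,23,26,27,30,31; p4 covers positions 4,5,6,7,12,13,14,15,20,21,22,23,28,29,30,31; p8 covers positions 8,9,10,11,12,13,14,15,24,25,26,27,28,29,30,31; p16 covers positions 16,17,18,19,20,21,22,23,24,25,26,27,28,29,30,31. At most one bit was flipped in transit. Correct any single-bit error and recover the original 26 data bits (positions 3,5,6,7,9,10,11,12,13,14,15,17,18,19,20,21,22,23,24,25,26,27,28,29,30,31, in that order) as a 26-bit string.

s1: b1⊕b3⊕b5⊕b7⊕b9⊕b11⊕b13⊕b15⊕b17⊕b19⊕b21⊕b23⊕b25⊕b27⊕b29⊕b31 = 0⊕0⊕1⊕0⊕0⊕1⊕1⊕0⊕0⊕0⊕1⊕0⊕0⊕1⊕1⊕0 = 0
s2: b2⊕b3⊕b6⊕b7⊕b10⊕b11⊕b14⊕b15⊕b18⊕b19⊕b22⊕b23⊕b26⊕b27⊕b30⊕b31 = 0⊕0⊕1⊕0⊕1⊕1⊕1⊕0⊕0⊕0⊕0⊕0⊕0⊕1⊕1⊕0 = 0
s4: b4⊕b5⊕b6⊕b7⊕b12⊕b13⊕b14⊕b15⊕b20⊕b21⊕b22⊕b23⊕b28⊕b29⊕b30⊕b31 = 1⊕1⊕1⊕0⊕0⊕1⊕1⊕0⊕1⊕1⊕0⊕0⊕1⊕1⊕1⊕0 = 0
s8: b8⊕b9⊕b10⊕b11⊕b12⊕b13⊕b14⊕b15⊕b24⊕b25⊕b26⊕b27⊕b28⊕b29⊕b30⊕b31 = 0⊕0⊕1⊕1⊕0⊕1⊕1⊕0⊕1⊕0⊕0⊕1⊕1⊕1⊕1⊕0 = 1
s16: b16⊕b17⊕b18⊕b19⊕b20⊕b21⊕b22⊕b23⊕b24⊕b25⊕b26⊕b27⊕b28⊕b29⊕b30⊕b31 = 0⊕0⊕0⊕0⊕1⊕1⊕0⊕0⊕1⊕0⊕0⊕1⊕1⊕1⊕1⊕0 = 1
Syndrome (s16...s1) = 11000 → position 24.
Flip bit 24: corrected codeword = 0001110001101100000110000011110
Data bits at positions 3,5,6,7,9,10,11,12,13,14,15,17,18,19,20,21,22,23,24,25,26,27,28,29,30,31: 01100110110000110000011110

01100110110000110000011110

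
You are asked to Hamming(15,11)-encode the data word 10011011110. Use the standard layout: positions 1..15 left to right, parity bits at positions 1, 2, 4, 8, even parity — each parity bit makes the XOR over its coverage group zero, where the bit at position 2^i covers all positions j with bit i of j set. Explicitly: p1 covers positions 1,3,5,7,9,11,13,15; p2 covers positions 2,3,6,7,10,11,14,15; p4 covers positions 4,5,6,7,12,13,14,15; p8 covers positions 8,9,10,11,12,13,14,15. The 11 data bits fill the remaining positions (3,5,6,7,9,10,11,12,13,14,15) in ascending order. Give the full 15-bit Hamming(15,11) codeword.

101000111011110

Place data bits at non-power-of-two positions: b3=1, b5=0, b6=0, b7=1, b9=1, b10=0, b11=1, b12=1, b13=1, b14=1, b15=0.
p1 = XOR of data positions {3,5,7,9,11,13,15} = 1⊕0⊕1⊕1⊕1⊕1⊕0 = 1
p2 = XOR of data positions {3,6,7,10,11,14,15} = 1⊕0⊕1⊕0⊕1⊕1⊕0 = 0
p4 = XOR of data positions {5,6,7,12,13,14,15} = 0⊕0⊕1⊕1⊕1⊕1⊕0 = 0
p8 = XOR of data positions {9,10,11,12,13,14,15} = 1⊕0⊕1⊕1⊕1⊕1⊕0 = 1
Codeword b1..b15 = 101000111011110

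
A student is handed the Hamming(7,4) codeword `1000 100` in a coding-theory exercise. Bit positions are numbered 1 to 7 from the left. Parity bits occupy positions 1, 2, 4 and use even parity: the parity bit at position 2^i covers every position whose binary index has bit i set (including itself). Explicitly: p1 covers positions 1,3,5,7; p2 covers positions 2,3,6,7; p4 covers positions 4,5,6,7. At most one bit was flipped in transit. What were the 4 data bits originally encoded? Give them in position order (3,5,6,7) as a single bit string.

0100

s1: b1⊕b3⊕b5⊕b7 = 1⊕0⊕1⊕0 = 0
s2: b2⊕b3⊕b6⊕b7 = 0⊕0⊕0⊕0 = 0
s4: b4⊕b5⊕b6⊕b7 = 0⊕1⊕0⊕0 = 1
Syndrome (s4...s1) = 100 → position 4.
Flip bit 4: corrected codeword = 1001100
Data bits at positions 3,5,6,7: 0100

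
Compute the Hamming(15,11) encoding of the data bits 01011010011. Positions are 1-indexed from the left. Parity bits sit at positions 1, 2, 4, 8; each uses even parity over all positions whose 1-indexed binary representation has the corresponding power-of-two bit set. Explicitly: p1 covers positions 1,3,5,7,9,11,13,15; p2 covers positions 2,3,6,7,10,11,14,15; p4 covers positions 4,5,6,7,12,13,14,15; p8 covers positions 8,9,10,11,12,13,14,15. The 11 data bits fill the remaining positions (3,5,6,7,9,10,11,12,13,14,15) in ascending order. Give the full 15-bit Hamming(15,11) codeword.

Place data bits at non-power-of-two positions: b3=0, b5=1, b6=0, b7=1, b9=1, b10=0, b11=1, b12=0, b13=0, b14=1, b15=1.
p1 = XOR of data positions {3,5,7,9,11,13,15} = 0⊕1⊕1⊕1⊕1⊕0⊕1 = 1
p2 = XOR of data positions {3,6,7,10,11,14,15} = 0⊕0⊕1⊕0⊕1⊕1⊕1 = 0
p4 = XOR of data positions {5,6,7,12,13,14,15} = 1⊕0⊕1⊕0⊕0⊕1⊕1 = 0
p8 = XOR of data positions {9,10,11,12,13,14,15} = 1⊕0⊕1⊕0⊕0⊕1⊕1 = 0
Codeword b1..b15 = 100010101010011

100010101010011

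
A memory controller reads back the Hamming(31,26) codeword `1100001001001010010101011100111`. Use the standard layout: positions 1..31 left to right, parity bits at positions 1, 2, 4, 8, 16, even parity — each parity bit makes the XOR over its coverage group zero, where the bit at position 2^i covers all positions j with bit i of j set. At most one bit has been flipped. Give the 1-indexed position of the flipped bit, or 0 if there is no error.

s1: b1⊕b3⊕b5⊕b7⊕b9⊕b11⊕b13⊕b15⊕b17⊕b19⊕b21⊕b23⊕b25⊕b27⊕b29⊕b31 = 1⊕0⊕0⊕1⊕0⊕0⊕1⊕1⊕0⊕0⊕0⊕0⊕1⊕0⊕1⊕1 = 1
s2: b2⊕b3⊕b6⊕b7⊕b10⊕b11⊕b14⊕b15⊕b18⊕b19⊕b22⊕b23⊕b26⊕b27⊕b30⊕b31 = 1⊕0⊕0⊕1⊕1⊕0⊕0⊕1⊕1⊕0⊕1⊕0⊕1⊕0⊕1⊕1 = 1
s4: b4⊕b5⊕b6⊕b7⊕b12⊕b13⊕b14⊕b15⊕b20⊕b21⊕b22⊕b23⊕b28⊕b29⊕b30⊕b31 = 0⊕0⊕0⊕1⊕0⊕1⊕0⊕1⊕1⊕0⊕1⊕0⊕0⊕1⊕1⊕1 = 0
s8: b8⊕b9⊕b10⊕b11⊕b12⊕b13⊕b14⊕b15⊕b24⊕b25⊕b26⊕b27⊕b28⊕b29⊕b30⊕b31 = 0⊕0⊕1⊕0⊕0⊕1⊕0⊕1⊕1⊕1⊕1⊕0⊕0⊕1⊕1⊕1 = 1
s16: b16⊕b17⊕b18⊕b19⊕b20⊕b21⊕b22⊕b23⊕b24⊕b25⊕b26⊕b27⊕b28⊕b29⊕b30⊕b31 = 0⊕0⊕1⊕0⊕1⊕0⊕1⊕0⊕1⊕1⊕1⊕0⊕0⊕1⊕1⊕1 = 1
Syndrome (s16...s1) = 11011 → position 27.

27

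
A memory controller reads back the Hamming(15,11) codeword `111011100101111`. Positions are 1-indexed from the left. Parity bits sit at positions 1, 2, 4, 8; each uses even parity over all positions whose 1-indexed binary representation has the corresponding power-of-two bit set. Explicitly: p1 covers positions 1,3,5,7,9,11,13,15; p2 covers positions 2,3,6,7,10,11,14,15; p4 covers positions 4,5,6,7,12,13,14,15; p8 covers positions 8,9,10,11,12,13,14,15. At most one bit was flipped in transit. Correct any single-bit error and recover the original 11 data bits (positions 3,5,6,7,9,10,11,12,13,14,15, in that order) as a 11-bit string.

s1: b1⊕b3⊕b5⊕b7⊕b9⊕b11⊕b13⊕b15 = 1⊕1⊕1⊕1⊕0⊕0⊕1⊕1 = 0
s2: b2⊕b3⊕b6⊕b7⊕b10⊕b11⊕b14⊕b15 = 1⊕1⊕1⊕1⊕1⊕0⊕1⊕1 = 1
s4: b4⊕b5⊕b6⊕b7⊕b12⊕b13⊕b14⊕b15 = 0⊕1⊕1⊕1⊕1⊕1⊕1⊕1 = 1
s8: b8⊕b9⊕b10⊕b11⊕b12⊕b13⊕b14⊕b15 = 0⊕0⊕1⊕0⊕1⊕1⊕1⊕1 = 1
Syndrome (s8...s1) = 1110 → position 14.
Flip bit 14: corrected codeword = 111011100101101
Data bits at positions 3,5,6,7,9,10,11,12,13,14,15: 11110101101

11110101101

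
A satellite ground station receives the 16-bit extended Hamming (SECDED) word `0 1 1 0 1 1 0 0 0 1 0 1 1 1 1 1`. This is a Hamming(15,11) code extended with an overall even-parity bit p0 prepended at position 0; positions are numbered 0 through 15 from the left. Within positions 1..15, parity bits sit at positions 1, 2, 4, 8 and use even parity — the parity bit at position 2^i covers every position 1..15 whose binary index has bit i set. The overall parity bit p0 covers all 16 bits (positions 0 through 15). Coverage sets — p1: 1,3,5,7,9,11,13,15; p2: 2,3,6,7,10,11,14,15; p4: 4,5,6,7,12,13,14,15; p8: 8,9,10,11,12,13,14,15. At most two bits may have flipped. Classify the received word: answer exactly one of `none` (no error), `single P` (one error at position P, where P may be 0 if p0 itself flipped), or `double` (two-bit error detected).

s1: b1⊕b3⊕b5⊕b7⊕b9⊕b11⊕b13⊕b15 = 1⊕0⊕1⊕0⊕1⊕1⊕1⊕1 = 0
s2: b2⊕b3⊕b6⊕b7⊕b10⊕b11⊕b14⊕b15 = 1⊕0⊕0⊕0⊕0⊕1⊕1⊕1 = 0
s4: b4⊕b5⊕b6⊕b7⊕b12⊕b13⊕b14⊕b15 = 1⊕1⊕0⊕0⊕1⊕1⊕1⊕1 = 0
s8: b8⊕b9⊕b10⊕b11⊕b12⊕b13⊕b14⊕b15 = 0⊕1⊕0⊕1⊕1⊕1⊕1⊕1 = 0
Syndrome (s8...s1) = 0000 → position 0 (no error).
Overall parity (XOR of all 16 bits, including p0): 0⊕1⊕1⊕0⊕1⊕1⊕0⊕0⊕0⊕1⊕0⊕1⊕1⊕1⊕1⊕1 = 0
Overall=0, syndrome position=0 → no error.

none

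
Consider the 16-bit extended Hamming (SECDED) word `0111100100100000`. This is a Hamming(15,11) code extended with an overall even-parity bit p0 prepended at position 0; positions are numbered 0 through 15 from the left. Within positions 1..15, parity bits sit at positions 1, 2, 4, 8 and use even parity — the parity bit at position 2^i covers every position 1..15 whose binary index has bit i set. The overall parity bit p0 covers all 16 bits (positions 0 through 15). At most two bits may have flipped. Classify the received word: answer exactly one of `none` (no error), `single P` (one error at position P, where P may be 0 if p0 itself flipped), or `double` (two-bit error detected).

s1: b1⊕b3⊕b5⊕b7⊕b9⊕b11⊕b13⊕b15 = 1⊕1⊕0⊕1⊕0⊕0⊕0⊕0 = 1
s2: b2⊕b3⊕b6⊕b7⊕b10⊕b11⊕b14⊕b15 = 1⊕1⊕0⊕1⊕1⊕0⊕0⊕0 = 0
s4: b4⊕b5⊕b6⊕b7⊕b12⊕b13⊕b14⊕b15 = 1⊕0⊕0⊕1⊕0⊕0⊕0⊕0 = 0
s8: b8⊕b9⊕b10⊕b11⊕b12⊕b13⊕b14⊕b15 = 0⊕0⊕1⊕0⊕0⊕0⊕0⊕0 = 1
Syndrome (s8...s1) = 1001 → position 9.
Overall parity (XOR of all 16 bits, including p0): 0⊕1⊕1⊕1⊕1⊕0⊕0⊕1⊕0⊕0⊕1⊕0⊕0⊕0⊕0⊕0 = 0
Overall=0, syndrome position=9 → double-bit error detected (uncorrectable).

double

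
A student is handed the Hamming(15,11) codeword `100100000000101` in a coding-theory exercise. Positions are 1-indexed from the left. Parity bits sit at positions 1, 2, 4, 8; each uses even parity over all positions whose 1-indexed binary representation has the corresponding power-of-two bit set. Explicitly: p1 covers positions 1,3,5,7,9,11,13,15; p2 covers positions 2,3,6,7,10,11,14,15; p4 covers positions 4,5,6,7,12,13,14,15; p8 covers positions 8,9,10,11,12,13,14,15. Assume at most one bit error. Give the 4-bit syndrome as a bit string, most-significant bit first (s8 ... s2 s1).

0111

s1: b1⊕b3⊕b5⊕b7⊕b9⊕b11⊕b13⊕b15 = 1⊕0⊕0⊕0⊕0⊕0⊕1⊕1 = 1
s2: b2⊕b3⊕b6⊕b7⊕b10⊕b11⊕b14⊕b15 = 0⊕0⊕0⊕0⊕0⊕0⊕0⊕1 = 1
s4: b4⊕b5⊕b6⊕b7⊕b12⊕b13⊕b14⊕b15 = 1⊕0⊕0⊕0⊕0⊕1⊕0⊕1 = 1
s8: b8⊕b9⊕b10⊕b11⊕b12⊕b13⊕b14⊕b15 = 0⊕0⊕0⊕0⊕0⊕1⊕0⊕1 = 0
Syndrome (s8...s1) = 0111 → position 7.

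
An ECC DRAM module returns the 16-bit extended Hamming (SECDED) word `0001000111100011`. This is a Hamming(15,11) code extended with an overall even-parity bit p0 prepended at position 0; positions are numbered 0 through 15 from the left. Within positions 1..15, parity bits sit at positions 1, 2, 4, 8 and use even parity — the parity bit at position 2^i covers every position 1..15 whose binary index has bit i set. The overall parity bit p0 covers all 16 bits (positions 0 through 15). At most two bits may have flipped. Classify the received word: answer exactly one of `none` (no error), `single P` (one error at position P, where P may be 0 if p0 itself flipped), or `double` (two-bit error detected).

s1: b1⊕b3⊕b5⊕b7⊕b9⊕b11⊕b13⊕b15 = 0⊕1⊕0⊕1⊕1⊕0⊕0⊕1 = 0
s2: b2⊕b3⊕b6⊕b7⊕b10⊕b11⊕b14⊕b15 = 0⊕1⊕0⊕1⊕1⊕0⊕1⊕1 = 1
s4: b4⊕b5⊕b6⊕b7⊕b12⊕b13⊕b14⊕b15 = 0⊕0⊕0⊕1⊕0⊕0⊕1⊕1 = 1
s8: b8⊕b9⊕b10⊕b11⊕b12⊕b13⊕b14⊕b15 = 1⊕1⊕1⊕0⊕0⊕0⊕1⊕1 = 1
Syndrome (s8...s1) = 1110 → position 14.
Overall parity (XOR of all 16 bits, including p0): 0⊕0⊕0⊕1⊕0⊕0⊕0⊕1⊕1⊕1⊕1⊕0⊕0⊕0⊕1⊕1 = 1
Overall=1, syndrome position=14 → single-bit error at position 14.

single 14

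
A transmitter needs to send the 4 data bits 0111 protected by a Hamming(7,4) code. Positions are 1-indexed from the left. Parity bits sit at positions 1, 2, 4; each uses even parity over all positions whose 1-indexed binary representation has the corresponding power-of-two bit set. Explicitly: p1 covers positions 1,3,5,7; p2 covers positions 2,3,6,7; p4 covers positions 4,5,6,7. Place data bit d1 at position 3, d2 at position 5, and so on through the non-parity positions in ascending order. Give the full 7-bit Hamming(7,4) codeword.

0001111

Place data bits at non-power-of-two positions: b3=0, b5=1, b6=1, b7=1.
p1 = XOR of data positions {3,5,7} = 0⊕1⊕1 = 0
p2 = XOR of data positions {3,6,7} = 0⊕1⊕1 = 0
p4 = XOR of data positions {5,6,7} = 1⊕1⊕1 = 1
Codeword b1..b7 = 0001111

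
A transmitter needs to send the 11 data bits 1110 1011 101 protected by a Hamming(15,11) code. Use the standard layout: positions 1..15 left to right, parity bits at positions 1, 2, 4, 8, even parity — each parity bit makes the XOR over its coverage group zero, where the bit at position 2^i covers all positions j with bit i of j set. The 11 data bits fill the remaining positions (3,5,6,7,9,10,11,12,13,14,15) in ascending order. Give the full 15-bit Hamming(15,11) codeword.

Place data bits at non-power-of-two positions: b3=1, b5=1, b6=1, b7=0, b9=1, b10=0, b11=1, b12=1, b13=1, b14=0, b15=1.
p1 = XOR of data positions {3,5,7,9,11,13,15} = 1⊕1⊕0⊕1⊕1⊕1⊕1 = 0
p2 = XOR of data positions {3,6,7,10,11,14,15} = 1⊕1⊕0⊕0⊕1⊕0⊕1 = 0
p4 = XOR of data positions {5,6,7,12,13,14,15} = 1⊕1⊕0⊕1⊕1⊕0⊕1 = 1
p8 = XOR of data positions {9,10,11,12,13,14,15} = 1⊕0⊕1⊕1⊕1⊕0⊕1 = 1
Codeword b1..b15 = 001111011011101

001111011011101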